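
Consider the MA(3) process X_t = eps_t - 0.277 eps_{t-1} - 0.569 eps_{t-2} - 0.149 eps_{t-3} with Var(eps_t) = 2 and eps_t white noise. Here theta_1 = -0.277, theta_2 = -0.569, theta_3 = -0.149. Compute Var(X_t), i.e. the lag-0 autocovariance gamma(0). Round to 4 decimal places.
\gamma(0) = 2.8454

For an MA(q) process X_t = eps_t + sum_i theta_i eps_{t-i} with
Var(eps_t) = sigma^2, the variance is
  gamma(0) = sigma^2 * (1 + sum_i theta_i^2).
  sum_i theta_i^2 = (-0.277)^2 + (-0.569)^2 + (-0.149)^2 = 0.076729 + 0.323761 + 0.022201 = 0.422691.
  gamma(0) = 2 * (1 + 0.422691) = 2 * 1.422691 = 2.845382, which rounds to 2.8454.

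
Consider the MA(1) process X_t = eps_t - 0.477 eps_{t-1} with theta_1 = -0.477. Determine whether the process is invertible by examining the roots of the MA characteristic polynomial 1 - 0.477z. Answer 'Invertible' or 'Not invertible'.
\text{Invertible}

The MA(q) characteristic polynomial is P(z) = 1 - 0.477z.
Invertibility requires all roots to lie outside the unit circle, i.e. |z| > 1 for every root.
This is linear in z: 1 + (-0.477) z = 0  =>  z = -1/(-0.477) = 2.096436,  |z| = 2.096436.
Moduli of all roots: 2.0964.
All moduli strictly greater than 1? Yes.
Verdict: Invertible.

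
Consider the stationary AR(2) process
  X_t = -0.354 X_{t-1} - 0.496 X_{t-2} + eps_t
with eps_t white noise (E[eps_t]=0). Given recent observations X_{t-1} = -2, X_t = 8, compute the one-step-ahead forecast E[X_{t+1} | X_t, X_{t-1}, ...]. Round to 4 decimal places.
E[X_{t+1} \mid \mathcal F_t] = -1.8400

For an AR(p) model X_t = c + sum_i phi_i X_{t-i} + eps_t, the
one-step-ahead conditional mean is
  E[X_{t+1} | X_t, ...] = c + sum_i phi_i X_{t+1-i}.
Substitute known values:
  E[X_{t+1} | ...] = (-0.354) * (8) + (-0.496) * (-2)
                   = -1.8400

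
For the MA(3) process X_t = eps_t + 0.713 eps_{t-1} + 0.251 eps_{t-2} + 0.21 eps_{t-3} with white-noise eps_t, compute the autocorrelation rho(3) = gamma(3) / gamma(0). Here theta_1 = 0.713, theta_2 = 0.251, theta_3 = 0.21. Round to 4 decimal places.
\rho(3) = 0.1300

For an MA(q) process with theta_0 = 1, the autocovariance is
  gamma(k) = sigma^2 * sum_{i=0..q-k} theta_i * theta_{i+k},
and rho(k) = gamma(k) / gamma(0). Sigma^2 cancels.
  numerator   = (1)*(0.21) = 0.21.
  denominator = (1)^2 + (0.713)^2 + (0.251)^2 + (0.21)^2 = 1.61547.
  rho(3) = 0.21 / 1.61547 = 0.1300.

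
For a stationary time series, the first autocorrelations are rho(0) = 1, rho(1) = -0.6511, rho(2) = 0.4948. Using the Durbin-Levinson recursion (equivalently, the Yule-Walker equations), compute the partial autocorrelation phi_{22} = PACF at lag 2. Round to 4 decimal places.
\phi_{22} = 0.1230

The PACF at lag k is phi_{kk}, the last component of the solution
to the Yule-Walker system G_k phi = r_k where
  (G_k)_{ij} = rho(|i - j|), (r_k)_i = rho(i), i,j = 1..k.
Equivalently, Durbin-Levinson gives phi_{kk} iteratively:
  phi_{11} = rho(1)
  phi_{kk} = [rho(k) - sum_{j=1..k-1} phi_{k-1,j} rho(k-j)]
            / [1 - sum_{j=1..k-1} phi_{k-1,j} rho(j)],
  phi_{k,j} = phi_{k-1,j} - phi_{kk} phi_{k-1,k-j},  j = 1..k-1.
Step k = 1:
  phi_11 = rho(1) = -0.6511.
Step k = 2:
  phi_22 = [rho(2) - phi_11 rho(1)] / [1 - phi_11 rho(1)] = [0.4948 - (-0.6511)(-0.6511)] / [1 - (-0.6511)(-0.6511)]
         = 0.07086879 / 0.57606879 = 0.123.
Therefore phi_{22} = 0.1230.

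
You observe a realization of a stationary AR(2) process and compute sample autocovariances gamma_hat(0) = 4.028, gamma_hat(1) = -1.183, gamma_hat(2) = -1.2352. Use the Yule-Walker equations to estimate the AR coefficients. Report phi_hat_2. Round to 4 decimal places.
\hat\phi_{2} = -0.4300

The Yule-Walker equations for an AR(p) process read, in matrix form,
  Gamma_p phi = r_p,   with   (Gamma_p)_{ij} = gamma(|i - j|),
                       (r_p)_i = gamma(i),   i,j = 1..p.
Substitute the sample gammas (Toeplitz matrix and right-hand side of size 2):
  Gamma_p = [[4.028, -1.183], [-1.183, 4.028]]
  r_p     = [-1.183, -1.2352]
Written out:
  4.028 phi_1 - 1.183 phi_2 = -1.183
  -1.183 phi_1 + 4.028 phi_2 = -1.2352
Solve by Cramer's rule:
  det = gamma(0)^2 - gamma(1)^2 = (4.028)^2 - (-1.183)^2 = 16.224784 - 1.399489 = 14.825295
  phi_hat_1 = [gamma(1) gamma(0) - gamma(1) gamma(2)] / det = [(-1.183)(4.028) - (-1.183)(-1.2352)] / 14.825295 = -6.2263656 / 14.825295 = -0.42
  phi_hat_2 = [gamma(0) gamma(2) - gamma(1)^2] / det = [(4.028)(-1.2352) - (-1.183)^2] / 14.825295 = -6.3748746 / 14.825295 = -0.43
So phi_hat = [-0.4200, -0.4300].
Therefore phi_hat_2 = -0.4300.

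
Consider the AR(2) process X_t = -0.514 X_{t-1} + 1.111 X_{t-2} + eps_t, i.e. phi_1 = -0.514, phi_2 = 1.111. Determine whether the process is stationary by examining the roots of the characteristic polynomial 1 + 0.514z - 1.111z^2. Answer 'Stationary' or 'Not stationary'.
\text{Not stationary}

The AR(p) characteristic polynomial is P(z) = 1 + 0.514z - 1.111z^2.
Stationarity requires all roots to lie outside the unit circle, i.e. |z| > 1 for every root.
Set 1 + (0.514) z + (-1.111) z^2 = 0, i.e. a z^2 + b z + c = 0 with a = -1.111, b = 0.514, c = 1.
Discriminant D = b^2 - 4ac = (0.514)^2 - 4*(-1.111)*1 = 0.264196 - (-4.444) = 4.708196.
D >= 0, so the roots are real: z = (-b +/- sqrt(D)) / (2a) = (-0.514 +/- 2.169838) / (-2.222).
  z_1 = (-0.514 + 2.169838) / (-2.222) = -0.7452,   |z_1| = 0.7452.
  z_2 = (-0.514 - 2.169838) / (-2.222) = 1.2078,   |z_2| = 1.2078.
Moduli of all roots: 0.7452, 1.2078.
All moduli strictly greater than 1? No.
Verdict: Not stationary.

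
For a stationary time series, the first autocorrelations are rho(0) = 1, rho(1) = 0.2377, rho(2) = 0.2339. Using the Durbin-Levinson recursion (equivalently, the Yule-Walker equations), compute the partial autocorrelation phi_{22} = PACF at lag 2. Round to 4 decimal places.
\phi_{22} = 0.1880

The PACF at lag k is phi_{kk}, the last component of the solution
to the Yule-Walker system G_k phi = r_k where
  (G_k)_{ij} = rho(|i - j|), (r_k)_i = rho(i), i,j = 1..k.
Equivalently, Durbin-Levinson gives phi_{kk} iteratively:
  phi_{11} = rho(1)
  phi_{kk} = [rho(k) - sum_{j=1..k-1} phi_{k-1,j} rho(k-j)]
            / [1 - sum_{j=1..k-1} phi_{k-1,j} rho(j)],
  phi_{k,j} = phi_{k-1,j} - phi_{kk} phi_{k-1,k-j},  j = 1..k-1.
Step k = 1:
  phi_11 = rho(1) = 0.2377.
Step k = 2:
  phi_22 = [rho(2) - phi_11 rho(1)] / [1 - phi_11 rho(1)] = [0.2339 - (0.2377)(0.2377)] / [1 - (0.2377)(0.2377)]
         = 0.17739871 / 0.94349871 = 0.188.
Therefore phi_{22} = 0.1880.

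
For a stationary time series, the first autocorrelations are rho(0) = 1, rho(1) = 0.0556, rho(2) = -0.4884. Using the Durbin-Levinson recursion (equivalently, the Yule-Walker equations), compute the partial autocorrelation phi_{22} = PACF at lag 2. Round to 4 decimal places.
\phi_{22} = -0.4930

The PACF at lag k is phi_{kk}, the last component of the solution
to the Yule-Walker system G_k phi = r_k where
  (G_k)_{ij} = rho(|i - j|), (r_k)_i = rho(i), i,j = 1..k.
Equivalently, Durbin-Levinson gives phi_{kk} iteratively:
  phi_{11} = rho(1)
  phi_{kk} = [rho(k) - sum_{j=1..k-1} phi_{k-1,j} rho(k-j)]
            / [1 - sum_{j=1..k-1} phi_{k-1,j} rho(j)],
  phi_{k,j} = phi_{k-1,j} - phi_{kk} phi_{k-1,k-j},  j = 1..k-1.
Step k = 1:
  phi_11 = rho(1) = 0.0556.
Step k = 2:
  phi_22 = [rho(2) - phi_11 rho(1)] / [1 - phi_11 rho(1)] = [-0.4884 - (0.0556)(0.0556)] / [1 - (0.0556)(0.0556)]
         = -0.49149136 / 0.99690864 = -0.493.
Therefore phi_{22} = -0.4930.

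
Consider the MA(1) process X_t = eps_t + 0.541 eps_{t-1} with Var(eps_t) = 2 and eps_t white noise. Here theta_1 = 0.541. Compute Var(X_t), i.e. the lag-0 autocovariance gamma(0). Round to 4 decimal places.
\gamma(0) = 2.5854

For an MA(q) process X_t = eps_t + sum_i theta_i eps_{t-i} with
Var(eps_t) = sigma^2, the variance is
  gamma(0) = sigma^2 * (1 + sum_i theta_i^2).
  sum_i theta_i^2 = (0.541)^2 = 0.292681.
  gamma(0) = 2 * (1 + 0.292681) = 2 * 1.292681 = 2.585362, which rounds to 2.5854.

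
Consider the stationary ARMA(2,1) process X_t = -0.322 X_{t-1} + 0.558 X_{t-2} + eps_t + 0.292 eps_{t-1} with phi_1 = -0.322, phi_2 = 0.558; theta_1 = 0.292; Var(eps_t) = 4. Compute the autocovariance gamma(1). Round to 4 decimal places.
\gamma(1) = -3.3072

Multiply the model equation by X_{t-k} and take expectations. With theta_0 = psi_0 = 1 and psi_j the MA(infinity) weights, this gives
  gamma(k) - sum_i phi_i gamma(k-i) = c_k,
  c_k = sigma^2 * sum_{j=k..q} theta_j psi_{j-k}   (c_k = 0 for k > q),
using gamma(-m) = gamma(m).
psi-weights needed (psi_j = theta_j + sum_i phi_i psi_{j-i}):
  psi_1 = theta_1 + phi_1 = 0.292 + (-0.322) = -0.03
Right-hand sides:
  c_0 = sigma^2 (1 + theta_1 psi_1) = 4 * (1 + (0.292)(-0.03)) = 4 * 0.99124 = 3.96496
  c_1 = sigma^2 theta_1 = 4 * (0.292) = 1.168
  c_2 = 0
Equations for k = 0, 1, 2 (AR order 2, c_2 = 0):
  (E0) gamma(0) = phi_1 gamma(1) + phi_2 gamma(2) + c_0
  (E1) gamma(1) = phi_1 gamma(0) + phi_2 gamma(1) + c_1
  (E2) gamma(2) = phi_1 gamma(1) + phi_2 gamma(0)
From (E1): gamma(1) = A gamma(0) + B with
  A = phi_1 / (1 - phi_2) = -0.322 / 0.442 = -0.728507,   B = c_1 / (1 - phi_2) = 1.168 / 0.442 = 2.642534.
Insert (E2) into (E0): gamma(0) (1 - phi_2^2) = phi_1 (1 + phi_2) gamma(1) + c_0.
  phi_1 (1 + phi_2) = (-0.322)(1.558) = -0.501676,   1 - phi_2^2 = 0.688636.
Replace gamma(1) by A gamma(0) + B and collect gamma(0):
  gamma(0) [0.688636 - (-0.501676)(-0.728507)] = (-0.501676)(2.642534) + 3.96496
  gamma(0) * 0.323162 = 2.639264
  gamma(0) = 2.639264 / 0.323162 = 8.16701.
  gamma(1) = A gamma(0) + B = (-0.728507)(8.16701) + (2.642534) = -3.307188.
Therefore gamma(1) = -3.3072 (to 4 decimal places).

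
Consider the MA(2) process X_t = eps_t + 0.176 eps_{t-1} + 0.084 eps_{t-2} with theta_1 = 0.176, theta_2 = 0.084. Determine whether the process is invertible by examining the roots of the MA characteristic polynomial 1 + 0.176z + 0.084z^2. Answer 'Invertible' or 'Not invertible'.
\text{Invertible}

The MA(q) characteristic polynomial is P(z) = 1 + 0.176z + 0.084z^2.
Invertibility requires all roots to lie outside the unit circle, i.e. |z| > 1 for every root.
Set 1 + (0.176) z + (0.084) z^2 = 0, i.e. a z^2 + b z + c = 0 with a = 0.084, b = 0.176, c = 1.
Discriminant D = b^2 - 4ac = (0.176)^2 - 4*(0.084)*1 = 0.030976 - (0.336) = -0.305024.
D < 0, so the roots are the complex-conjugate pair z = (-b +/- i sqrt(-D)) / (2a) = -1.0476 +/- 3.2874i.
For a conjugate pair |z|^2 = z * conj(z) = (product of roots) = c/a = 1/(0.084) = 11.904762, so |z| = sqrt(11.904762) = 3.4503 for both roots.
Moduli of all roots: 3.4503, 3.4503.
All moduli strictly greater than 1? Yes.
Verdict: Invertible.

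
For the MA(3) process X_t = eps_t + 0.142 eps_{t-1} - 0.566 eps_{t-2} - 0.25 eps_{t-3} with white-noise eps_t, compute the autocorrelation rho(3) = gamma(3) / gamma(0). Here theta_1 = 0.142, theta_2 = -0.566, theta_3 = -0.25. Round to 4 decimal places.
\rho(3) = -0.1782

For an MA(q) process with theta_0 = 1, the autocovariance is
  gamma(k) = sigma^2 * sum_{i=0..q-k} theta_i * theta_{i+k},
and rho(k) = gamma(k) / gamma(0). Sigma^2 cancels.
  numerator   = (1)*(-0.25) = -0.25.
  denominator = (1)^2 + (0.142)^2 + (-0.566)^2 + (-0.25)^2 = 1.40302.
  rho(3) = -0.25 / 1.40302 = -0.1782.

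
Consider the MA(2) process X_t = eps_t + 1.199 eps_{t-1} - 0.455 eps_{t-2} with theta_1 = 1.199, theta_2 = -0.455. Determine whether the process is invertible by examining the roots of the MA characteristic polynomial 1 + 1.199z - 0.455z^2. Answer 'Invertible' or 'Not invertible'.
\text{Not invertible}

The MA(q) characteristic polynomial is P(z) = 1 + 1.199z - 0.455z^2.
Invertibility requires all roots to lie outside the unit circle, i.e. |z| > 1 for every root.
Set 1 + (1.199) z + (-0.455) z^2 = 0, i.e. a z^2 + b z + c = 0 with a = -0.455, b = 1.199, c = 1.
Discriminant D = b^2 - 4ac = (1.199)^2 - 4*(-0.455)*1 = 1.437601 - (-1.82) = 3.257601.
D >= 0, so the roots are real: z = (-b +/- sqrt(D)) / (2a) = (-1.199 +/- 1.804883) / (-0.91).
  z_1 = (-1.199 + 1.804883) / (-0.91) = -0.6658,   |z_1| = 0.6658.
  z_2 = (-1.199 - 1.804883) / (-0.91) = 3.301,   |z_2| = 3.301.
Moduli of all roots: 0.6658, 3.3010.
All moduli strictly greater than 1? No.
Verdict: Not invertible.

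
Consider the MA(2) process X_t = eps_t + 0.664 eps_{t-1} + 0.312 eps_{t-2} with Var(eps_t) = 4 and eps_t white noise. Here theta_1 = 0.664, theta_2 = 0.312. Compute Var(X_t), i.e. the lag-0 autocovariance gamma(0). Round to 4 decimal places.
\gamma(0) = 6.1530

For an MA(q) process X_t = eps_t + sum_i theta_i eps_{t-i} with
Var(eps_t) = sigma^2, the variance is
  gamma(0) = sigma^2 * (1 + sum_i theta_i^2).
  sum_i theta_i^2 = (0.664)^2 + (0.312)^2 = 0.440896 + 0.097344 = 0.53824.
  gamma(0) = 4 * (1 + 0.53824) = 4 * 1.53824 = 6.15296, which rounds to 6.1530.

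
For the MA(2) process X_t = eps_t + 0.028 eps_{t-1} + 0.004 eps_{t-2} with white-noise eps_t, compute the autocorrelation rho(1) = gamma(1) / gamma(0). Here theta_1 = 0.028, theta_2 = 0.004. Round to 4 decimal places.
\rho(1) = 0.0281

For an MA(q) process with theta_0 = 1, the autocovariance is
  gamma(k) = sigma^2 * sum_{i=0..q-k} theta_i * theta_{i+k},
and rho(k) = gamma(k) / gamma(0). Sigma^2 cancels.
  numerator   = (1)*(0.028) + (0.028)*(0.004) = 0.028112.
  denominator = (1)^2 + (0.028)^2 + (0.004)^2 = 1.0008.
  rho(1) = 0.028112 / 1.0008 = 0.0281.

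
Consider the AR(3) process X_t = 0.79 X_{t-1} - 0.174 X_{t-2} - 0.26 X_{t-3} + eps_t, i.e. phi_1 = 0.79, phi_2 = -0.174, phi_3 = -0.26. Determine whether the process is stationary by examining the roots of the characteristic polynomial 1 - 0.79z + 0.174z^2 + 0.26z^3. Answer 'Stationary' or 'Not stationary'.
\text{Stationary}

The AR(p) characteristic polynomial is P(z) = 1 - 0.79z + 0.174z^2 + 0.26z^3.
Stationarity requires all roots to lie outside the unit circle, i.e. |z| > 1 for every root.
Degree 3: look for a simple real root z0 first, then factor out (1 - z/z0) and solve the remaining quadratic.
Testing z0 = -2.5: P(-2.5) = 1 + (-0.79)(-2.5) + (0.174)(-2.5)^2 + (0.26)(-2.5)^3
  = 1 + (1.975) + (1.0875) + (-4.0625) = 0.  So z_0 = -2.5 is a root, |z_0| = 2.5.
Divide out the factor (1 + 0.4 z) = (1 - z/z0) (since 1/z0 = -0.4):
  P(z) = (1 + 0.4 z)(1 + (-1.19) z + (0.65) z^2)
  [check: z-coef -1.19 - (-0.4) = -0.79; z^2-coef 0.65 - (-0.4)(-1.19) = 0.174; z^3-coef -(-0.4)(0.65) = 0.26.]
Remaining roots from the quadratic factor 1 + (-1.19) z + (0.65) z^2:
  Set 1 + (-1.19) z + (0.65) z^2 = 0, i.e. a z^2 + b z + c = 0 with a = 0.65, b = -1.19, c = 1.
  Discriminant D = b^2 - 4ac = (-1.19)^2 - 4*(0.65)*1 = 1.4161 - (2.6) = -1.1839.
  D < 0, so the roots are the complex-conjugate pair z = (-b +/- i sqrt(-D)) / (2a) = 0.9154 +/- 0.837i.
  For a conjugate pair |z|^2 = z * conj(z) = (product of roots) = c/a = 1/(0.65) = 1.538462, so |z| = sqrt(1.538462) = 1.2403 for both roots.
Moduli of all roots: 2.5000, 1.2403, 1.2403.
All moduli strictly greater than 1? Yes.
Verdict: Stationary.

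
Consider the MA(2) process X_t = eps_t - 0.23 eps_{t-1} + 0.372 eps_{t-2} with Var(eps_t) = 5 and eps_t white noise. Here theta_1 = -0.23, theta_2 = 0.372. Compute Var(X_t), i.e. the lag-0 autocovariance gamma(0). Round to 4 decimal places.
\gamma(0) = 5.9564

For an MA(q) process X_t = eps_t + sum_i theta_i eps_{t-i} with
Var(eps_t) = sigma^2, the variance is
  gamma(0) = sigma^2 * (1 + sum_i theta_i^2).
  sum_i theta_i^2 = (-0.23)^2 + (0.372)^2 = 0.0529 + 0.138384 = 0.191284.
  gamma(0) = 5 * (1 + 0.191284) = 5 * 1.191284 = 5.95642, which rounds to 5.9564.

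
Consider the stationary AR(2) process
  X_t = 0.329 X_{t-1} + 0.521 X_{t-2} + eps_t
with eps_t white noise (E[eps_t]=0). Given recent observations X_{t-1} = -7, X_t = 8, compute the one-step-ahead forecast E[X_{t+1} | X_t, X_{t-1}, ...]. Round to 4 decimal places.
E[X_{t+1} \mid \mathcal F_t] = -1.0150

For an AR(p) model X_t = c + sum_i phi_i X_{t-i} + eps_t, the
one-step-ahead conditional mean is
  E[X_{t+1} | X_t, ...] = c + sum_i phi_i X_{t+1-i}.
Substitute known values:
  E[X_{t+1} | ...] = (0.329) * (8) + (0.521) * (-7)
                   = -1.0150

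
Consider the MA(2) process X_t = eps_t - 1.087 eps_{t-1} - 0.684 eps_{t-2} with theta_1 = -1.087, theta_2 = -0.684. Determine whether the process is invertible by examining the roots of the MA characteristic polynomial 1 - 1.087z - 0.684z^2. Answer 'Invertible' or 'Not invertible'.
\text{Not invertible}

The MA(q) characteristic polynomial is P(z) = 1 - 1.087z - 0.684z^2.
Invertibility requires all roots to lie outside the unit circle, i.e. |z| > 1 for every root.
Set 1 + (-1.087) z + (-0.684) z^2 = 0, i.e. a z^2 + b z + c = 0 with a = -0.684, b = -1.087, c = 1.
Discriminant D = b^2 - 4ac = (-1.087)^2 - 4*(-0.684)*1 = 1.181569 - (-2.736) = 3.917569.
D >= 0, so the roots are real: z = (-b +/- sqrt(D)) / (2a) = (1.087 +/- 1.979285) / (-1.368).
  z_1 = (1.087 + 1.979285) / (-1.368) = -2.2414,   |z_1| = 2.2414.
  z_2 = (1.087 - 1.979285) / (-1.368) = 0.6523,   |z_2| = 0.6523.
Moduli of all roots: 2.2414, 0.6523.
All moduli strictly greater than 1? No.
Verdict: Not invertible.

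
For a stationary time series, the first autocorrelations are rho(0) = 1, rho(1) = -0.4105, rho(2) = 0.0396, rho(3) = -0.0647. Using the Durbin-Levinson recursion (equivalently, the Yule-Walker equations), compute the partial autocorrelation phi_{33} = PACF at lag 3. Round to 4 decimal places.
\phi_{33} = -0.1350

The PACF at lag k is phi_{kk}, the last component of the solution
to the Yule-Walker system G_k phi = r_k where
  (G_k)_{ij} = rho(|i - j|), (r_k)_i = rho(i), i,j = 1..k.
Equivalently, Durbin-Levinson gives phi_{kk} iteratively:
  phi_{11} = rho(1)
  phi_{kk} = [rho(k) - sum_{j=1..k-1} phi_{k-1,j} rho(k-j)]
            / [1 - sum_{j=1..k-1} phi_{k-1,j} rho(j)],
  phi_{k,j} = phi_{k-1,j} - phi_{kk} phi_{k-1,k-j},  j = 1..k-1.
Step k = 1:
  phi_11 = rho(1) = -0.4105.
Step k = 2:
  phi_22 = [rho(2) - phi_11 rho(1)] / [1 - phi_11 rho(1)] = [0.0396 - (-0.4105)(-0.4105)] / [1 - (-0.4105)(-0.4105)]
         = -0.12891025 / 0.83148975 = -0.155035.
  Update: phi_21 = phi_11 - phi_22 phi_11 = -0.4105 - (-0.155035)(-0.4105) = -0.474142.
Step k = 3:
  phi_33 = [rho(3) - phi_21 rho(2) - phi_22 rho(1)] / [1 - phi_21 rho(1) - phi_22 rho(2)]
    numerator   = -0.0647 - (-0.474142)(0.0396) - (-0.155035)(-0.4105) = -0.10956596
    denominator = 1 - (-0.474142)(-0.4105) - (-0.155035)(0.0396) = 0.81150411
  phi_33 = -0.10956596 / 0.81150411 = -0.135.
Therefore phi_{33} = -0.1350.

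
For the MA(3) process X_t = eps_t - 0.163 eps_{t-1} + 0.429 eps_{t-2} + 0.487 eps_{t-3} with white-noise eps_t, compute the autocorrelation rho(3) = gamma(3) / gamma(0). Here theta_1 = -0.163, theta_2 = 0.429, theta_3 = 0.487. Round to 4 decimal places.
\rho(3) = 0.3364

For an MA(q) process with theta_0 = 1, the autocovariance is
  gamma(k) = sigma^2 * sum_{i=0..q-k} theta_i * theta_{i+k},
and rho(k) = gamma(k) / gamma(0). Sigma^2 cancels.
  numerator   = (1)*(0.487) = 0.487.
  denominator = (1)^2 + (-0.163)^2 + (0.429)^2 + (0.487)^2 = 1.447779.
  rho(3) = 0.487 / 1.447779 = 0.3364.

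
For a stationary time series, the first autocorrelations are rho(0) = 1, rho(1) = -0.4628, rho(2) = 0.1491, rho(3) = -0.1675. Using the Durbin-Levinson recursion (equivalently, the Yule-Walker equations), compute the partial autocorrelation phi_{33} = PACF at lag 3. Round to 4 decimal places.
\phi_{33} = -0.1680

The PACF at lag k is phi_{kk}, the last component of the solution
to the Yule-Walker system G_k phi = r_k where
  (G_k)_{ij} = rho(|i - j|), (r_k)_i = rho(i), i,j = 1..k.
Equivalently, Durbin-Levinson gives phi_{kk} iteratively:
  phi_{11} = rho(1)
  phi_{kk} = [rho(k) - sum_{j=1..k-1} phi_{k-1,j} rho(k-j)]
            / [1 - sum_{j=1..k-1} phi_{k-1,j} rho(j)],
  phi_{k,j} = phi_{k-1,j} - phi_{kk} phi_{k-1,k-j},  j = 1..k-1.
Step k = 1:
  phi_11 = rho(1) = -0.4628.
Step k = 2:
  phi_22 = [rho(2) - phi_11 rho(1)] / [1 - phi_11 rho(1)] = [0.1491 - (-0.4628)(-0.4628)] / [1 - (-0.4628)(-0.4628)]
         = -0.06508384 / 0.78581616 = -0.082823.
  Update: phi_21 = phi_11 - phi_22 phi_11 = -0.4628 - (-0.082823)(-0.4628) = -0.501131.
Step k = 3:
  phi_33 = [rho(3) - phi_21 rho(2) - phi_22 rho(1)] / [1 - phi_21 rho(1) - phi_22 rho(2)]
    numerator   = -0.1675 - (-0.501131)(0.1491) - (-0.082823)(-0.4628) = -0.13111202
    denominator = 1 - (-0.501131)(-0.4628) - (-0.082823)(0.1491) = 0.78042571
  phi_33 = -0.13111202 / 0.78042571 = -0.168.
Therefore phi_{33} = -0.1680.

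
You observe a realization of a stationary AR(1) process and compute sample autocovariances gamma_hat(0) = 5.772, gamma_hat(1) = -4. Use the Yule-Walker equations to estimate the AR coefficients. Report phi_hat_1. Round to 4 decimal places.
\hat\phi_{1} = -0.6930

The Yule-Walker equations for an AR(p) process read, in matrix form,
  Gamma_p phi = r_p,   with   (Gamma_p)_{ij} = gamma(|i - j|),
                       (r_p)_i = gamma(i),   i,j = 1..p.
Substitute the sample gammas (Toeplitz matrix and right-hand side of size 1):
  Gamma_p = [[5.772]]
  r_p     = [-4.0]
With p = 1 this is the single equation gamma(0) phi_1 = gamma(1):
  phi_hat_1 = gamma(1) / gamma(0) = -4 / 5.772 = -0.6930.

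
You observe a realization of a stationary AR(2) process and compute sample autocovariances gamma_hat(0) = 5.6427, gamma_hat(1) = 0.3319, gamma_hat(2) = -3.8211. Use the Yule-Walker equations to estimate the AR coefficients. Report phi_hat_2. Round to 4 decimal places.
\hat\phi_{2} = -0.6830

The Yule-Walker equations for an AR(p) process read, in matrix form,
  Gamma_p phi = r_p,   with   (Gamma_p)_{ij} = gamma(|i - j|),
                       (r_p)_i = gamma(i),   i,j = 1..p.
Substitute the sample gammas (Toeplitz matrix and right-hand side of size 2):
  Gamma_p = [[5.6427, 0.3319], [0.3319, 5.6427]]
  r_p     = [0.3319, -3.8211]
Written out:
  5.6427 phi_1 + 0.3319 phi_2 = 0.3319
  0.3319 phi_1 + 5.6427 phi_2 = -3.8211
Solve by Cramer's rule:
  det = gamma(0)^2 - gamma(1)^2 = (5.6427)^2 - (0.3319)^2 = 31.84006329 - 0.11015761 = 31.72990568
  phi_hat_1 = [gamma(1) gamma(0) - gamma(1) gamma(2)] / det = [(0.3319)(5.6427) - (0.3319)(-3.8211)] / 31.72990568 = 3.14103522 / 31.72990568 = 0.099
  phi_hat_2 = [gamma(0) gamma(2) - gamma(1)^2] / det = [(5.6427)(-3.8211) - (0.3319)^2] / 31.72990568 = -21.67147858 / 31.72990568 = -0.683
So phi_hat = [0.0990, -0.6830].
Therefore phi_hat_2 = -0.6830.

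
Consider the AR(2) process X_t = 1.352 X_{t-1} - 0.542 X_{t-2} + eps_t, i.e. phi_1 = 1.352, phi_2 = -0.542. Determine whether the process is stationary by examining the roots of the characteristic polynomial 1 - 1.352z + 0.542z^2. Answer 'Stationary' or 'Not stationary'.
\text{Stationary}

The AR(p) characteristic polynomial is P(z) = 1 - 1.352z + 0.542z^2.
Stationarity requires all roots to lie outside the unit circle, i.e. |z| > 1 for every root.
Set 1 + (-1.352) z + (0.542) z^2 = 0, i.e. a z^2 + b z + c = 0 with a = 0.542, b = -1.352, c = 1.
Discriminant D = b^2 - 4ac = (-1.352)^2 - 4*(0.542)*1 = 1.827904 - (2.168) = -0.340096.
D < 0, so the roots are the complex-conjugate pair z = (-b +/- i sqrt(-D)) / (2a) = 1.2472 +/- 0.538i.
For a conjugate pair |z|^2 = z * conj(z) = (product of roots) = c/a = 1/(0.542) = 1.845018, so |z| = sqrt(1.845018) = 1.3583 for both roots.
Moduli of all roots: 1.3583, 1.3583.
All moduli strictly greater than 1? Yes.
Verdict: Stationary.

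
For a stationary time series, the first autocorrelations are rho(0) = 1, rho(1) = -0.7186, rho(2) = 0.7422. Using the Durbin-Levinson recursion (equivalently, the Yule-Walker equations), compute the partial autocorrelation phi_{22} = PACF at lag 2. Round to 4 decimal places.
\phi_{22} = 0.4669

The PACF at lag k is phi_{kk}, the last component of the solution
to the Yule-Walker system G_k phi = r_k where
  (G_k)_{ij} = rho(|i - j|), (r_k)_i = rho(i), i,j = 1..k.
Equivalently, Durbin-Levinson gives phi_{kk} iteratively:
  phi_{11} = rho(1)
  phi_{kk} = [rho(k) - sum_{j=1..k-1} phi_{k-1,j} rho(k-j)]
            / [1 - sum_{j=1..k-1} phi_{k-1,j} rho(j)],
  phi_{k,j} = phi_{k-1,j} - phi_{kk} phi_{k-1,k-j},  j = 1..k-1.
Step k = 1:
  phi_11 = rho(1) = -0.7186.
Step k = 2:
  phi_22 = [rho(2) - phi_11 rho(1)] / [1 - phi_11 rho(1)] = [0.7422 - (-0.7186)(-0.7186)] / [1 - (-0.7186)(-0.7186)]
         = 0.22581404 / 0.48361404 = 0.4669.
Therefore phi_{22} = 0.4669.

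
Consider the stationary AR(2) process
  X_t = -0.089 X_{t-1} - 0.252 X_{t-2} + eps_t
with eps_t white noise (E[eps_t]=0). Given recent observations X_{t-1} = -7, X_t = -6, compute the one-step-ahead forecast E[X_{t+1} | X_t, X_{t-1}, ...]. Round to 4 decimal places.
E[X_{t+1} \mid \mathcal F_t] = 2.2980

For an AR(p) model X_t = c + sum_i phi_i X_{t-i} + eps_t, the
one-step-ahead conditional mean is
  E[X_{t+1} | X_t, ...] = c + sum_i phi_i X_{t+1-i}.
Substitute known values:
  E[X_{t+1} | ...] = (-0.089) * (-6) + (-0.252) * (-7)
                   = 2.2980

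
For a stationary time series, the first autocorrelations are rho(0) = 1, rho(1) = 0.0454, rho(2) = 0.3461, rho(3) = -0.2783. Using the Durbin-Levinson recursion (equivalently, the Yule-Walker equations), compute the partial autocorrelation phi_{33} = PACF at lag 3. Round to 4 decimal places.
\phi_{33} = -0.3460

The PACF at lag k is phi_{kk}, the last component of the solution
to the Yule-Walker system G_k phi = r_k where
  (G_k)_{ij} = rho(|i - j|), (r_k)_i = rho(i), i,j = 1..k.
Equivalently, Durbin-Levinson gives phi_{kk} iteratively:
  phi_{11} = rho(1)
  phi_{kk} = [rho(k) - sum_{j=1..k-1} phi_{k-1,j} rho(k-j)]
            / [1 - sum_{j=1..k-1} phi_{k-1,j} rho(j)],
  phi_{k,j} = phi_{k-1,j} - phi_{kk} phi_{k-1,k-j},  j = 1..k-1.
Step k = 1:
  phi_11 = rho(1) = 0.0454.
Step k = 2:
  phi_22 = [rho(2) - phi_11 rho(1)] / [1 - phi_11 rho(1)] = [0.3461 - (0.0454)(0.0454)] / [1 - (0.0454)(0.0454)]
         = 0.34403884 / 0.99793884 = 0.344749.
  Update: phi_21 = phi_11 - phi_22 phi_11 = 0.0454 - (0.344749)(0.0454) = 0.029748.
Step k = 3:
  phi_33 = [rho(3) - phi_21 rho(2) - phi_22 rho(1)] / [1 - phi_21 rho(1) - phi_22 rho(2)]
    numerator   = -0.2783 - (0.029748)(0.3461) - (0.344749)(0.0454) = -0.30424754
    denominator = 1 - (0.029748)(0.0454) - (0.344749)(0.3461) = 0.87933165
  phi_33 = -0.30424754 / 0.87933165 = -0.346.
Therefore phi_{33} = -0.3460.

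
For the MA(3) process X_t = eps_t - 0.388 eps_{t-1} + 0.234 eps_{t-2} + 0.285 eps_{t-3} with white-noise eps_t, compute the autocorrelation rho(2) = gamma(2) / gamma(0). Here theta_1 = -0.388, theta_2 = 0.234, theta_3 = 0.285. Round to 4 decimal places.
\rho(2) = 0.0959

For an MA(q) process with theta_0 = 1, the autocovariance is
  gamma(k) = sigma^2 * sum_{i=0..q-k} theta_i * theta_{i+k},
and rho(k) = gamma(k) / gamma(0). Sigma^2 cancels.
  numerator   = (1)*(0.234) + (-0.388)*(0.285) = 0.12342.
  denominator = (1)^2 + (-0.388)^2 + (0.234)^2 + (0.285)^2 = 1.286525.
  rho(2) = 0.12342 / 1.286525 = 0.0959.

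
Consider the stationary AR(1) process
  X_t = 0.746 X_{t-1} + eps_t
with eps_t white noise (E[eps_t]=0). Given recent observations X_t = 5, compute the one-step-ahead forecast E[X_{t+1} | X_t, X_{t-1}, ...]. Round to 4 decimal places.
E[X_{t+1} \mid \mathcal F_t] = 3.7300

For an AR(p) model X_t = c + sum_i phi_i X_{t-i} + eps_t, the
one-step-ahead conditional mean is
  E[X_{t+1} | X_t, ...] = c + sum_i phi_i X_{t+1-i}.
Substitute known values:
  E[X_{t+1} | ...] = (0.746) * (5)
                   = 3.7300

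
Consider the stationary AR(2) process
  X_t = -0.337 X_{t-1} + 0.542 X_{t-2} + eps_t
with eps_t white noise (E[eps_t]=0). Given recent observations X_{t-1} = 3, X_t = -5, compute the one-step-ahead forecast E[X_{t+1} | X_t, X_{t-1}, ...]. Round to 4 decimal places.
E[X_{t+1} \mid \mathcal F_t] = 3.3110

For an AR(p) model X_t = c + sum_i phi_i X_{t-i} + eps_t, the
one-step-ahead conditional mean is
  E[X_{t+1} | X_t, ...] = c + sum_i phi_i X_{t+1-i}.
Substitute known values:
  E[X_{t+1} | ...] = (-0.337) * (-5) + (0.542) * (3)
                   = 3.3110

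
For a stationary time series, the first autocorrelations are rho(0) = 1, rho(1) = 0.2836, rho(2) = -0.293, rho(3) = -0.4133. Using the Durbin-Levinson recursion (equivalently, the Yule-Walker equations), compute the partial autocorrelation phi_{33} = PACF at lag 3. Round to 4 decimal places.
\phi_{33} = -0.2361

The PACF at lag k is phi_{kk}, the last component of the solution
to the Yule-Walker system G_k phi = r_k where
  (G_k)_{ij} = rho(|i - j|), (r_k)_i = rho(i), i,j = 1..k.
Equivalently, Durbin-Levinson gives phi_{kk} iteratively:
  phi_{11} = rho(1)
  phi_{kk} = [rho(k) - sum_{j=1..k-1} phi_{k-1,j} rho(k-j)]
            / [1 - sum_{j=1..k-1} phi_{k-1,j} rho(j)],
  phi_{k,j} = phi_{k-1,j} - phi_{kk} phi_{k-1,k-j},  j = 1..k-1.
Step k = 1:
  phi_11 = rho(1) = 0.2836.
Step k = 2:
  phi_22 = [rho(2) - phi_11 rho(1)] / [1 - phi_11 rho(1)] = [-0.293 - (0.2836)(0.2836)] / [1 - (0.2836)(0.2836)]
         = -0.37342896 / 0.91957104 = -0.40609.
  Update: phi_21 = phi_11 - phi_22 phi_11 = 0.2836 - (-0.40609)(0.2836) = 0.398767.
Step k = 3:
  phi_33 = [rho(3) - phi_21 rho(2) - phi_22 rho(1)] / [1 - phi_21 rho(1) - phi_22 rho(2)]
    numerator   = -0.4133 - (0.398767)(-0.293) - (-0.40609)(0.2836) = -0.18129397
    denominator = 1 - (0.398767)(0.2836) - (-0.40609)(-0.293) = 0.76792513
  phi_33 = -0.18129397 / 0.76792513 = -0.2361.
Therefore phi_{33} = -0.2361.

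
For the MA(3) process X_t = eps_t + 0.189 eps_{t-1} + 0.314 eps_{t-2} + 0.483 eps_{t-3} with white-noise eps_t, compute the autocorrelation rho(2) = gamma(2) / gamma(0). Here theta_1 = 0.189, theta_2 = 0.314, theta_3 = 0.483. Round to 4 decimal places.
\rho(2) = 0.2963

For an MA(q) process with theta_0 = 1, the autocovariance is
  gamma(k) = sigma^2 * sum_{i=0..q-k} theta_i * theta_{i+k},
and rho(k) = gamma(k) / gamma(0). Sigma^2 cancels.
  numerator   = (1)*(0.314) + (0.189)*(0.483) = 0.405287.
  denominator = (1)^2 + (0.189)^2 + (0.314)^2 + (0.483)^2 = 1.367606.
  rho(2) = 0.405287 / 1.367606 = 0.2963.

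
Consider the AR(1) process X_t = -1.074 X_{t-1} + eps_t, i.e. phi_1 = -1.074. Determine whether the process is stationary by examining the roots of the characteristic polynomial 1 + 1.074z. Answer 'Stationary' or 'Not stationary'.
\text{Not stationary}

The AR(p) characteristic polynomial is P(z) = 1 + 1.074z.
Stationarity requires all roots to lie outside the unit circle, i.e. |z| > 1 for every root.
This is linear in z: 1 + (1.074) z = 0  =>  z = -1/(1.074) = -0.931099,  |z| = 0.931099.
Moduli of all roots: 0.9311.
All moduli strictly greater than 1? No.
Verdict: Not stationary.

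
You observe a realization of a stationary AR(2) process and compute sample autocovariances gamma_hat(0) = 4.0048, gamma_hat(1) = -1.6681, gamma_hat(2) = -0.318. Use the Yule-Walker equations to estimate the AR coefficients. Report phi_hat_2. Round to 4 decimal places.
\hat\phi_{2} = -0.3060

The Yule-Walker equations for an AR(p) process read, in matrix form,
  Gamma_p phi = r_p,   with   (Gamma_p)_{ij} = gamma(|i - j|),
                       (r_p)_i = gamma(i),   i,j = 1..p.
Substitute the sample gammas (Toeplitz matrix and right-hand side of size 2):
  Gamma_p = [[4.0048, -1.6681], [-1.6681, 4.0048]]
  r_p     = [-1.6681, -0.318]
Written out:
  4.0048 phi_1 - 1.6681 phi_2 = -1.6681
  -1.6681 phi_1 + 4.0048 phi_2 = -0.318
Solve by Cramer's rule:
  det = gamma(0)^2 - gamma(1)^2 = (4.0048)^2 - (-1.6681)^2 = 16.03842304 - 2.78255761 = 13.25586543
  phi_hat_1 = [gamma(1) gamma(0) - gamma(1) gamma(2)] / det = [(-1.6681)(4.0048) - (-1.6681)(-0.318)] / 13.25586543 = -7.21086268 / 13.25586543 = -0.544
  phi_hat_2 = [gamma(0) gamma(2) - gamma(1)^2] / det = [(4.0048)(-0.318) - (-1.6681)^2] / 13.25586543 = -4.05608401 / 13.25586543 = -0.306
So phi_hat = [-0.5440, -0.3060].
Therefore phi_hat_2 = -0.3060.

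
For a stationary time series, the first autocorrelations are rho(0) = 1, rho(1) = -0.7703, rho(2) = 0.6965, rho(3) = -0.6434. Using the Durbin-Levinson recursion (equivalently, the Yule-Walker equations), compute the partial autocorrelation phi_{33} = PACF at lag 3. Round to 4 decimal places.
\phi_{33} = -0.1251

The PACF at lag k is phi_{kk}, the last component of the solution
to the Yule-Walker system G_k phi = r_k where
  (G_k)_{ij} = rho(|i - j|), (r_k)_i = rho(i), i,j = 1..k.
Equivalently, Durbin-Levinson gives phi_{kk} iteratively:
  phi_{11} = rho(1)
  phi_{kk} = [rho(k) - sum_{j=1..k-1} phi_{k-1,j} rho(k-j)]
            / [1 - sum_{j=1..k-1} phi_{k-1,j} rho(j)],
  phi_{k,j} = phi_{k-1,j} - phi_{kk} phi_{k-1,k-j},  j = 1..k-1.
Step k = 1:
  phi_11 = rho(1) = -0.7703.
Step k = 2:
  phi_22 = [rho(2) - phi_11 rho(1)] / [1 - phi_11 rho(1)] = [0.6965 - (-0.7703)(-0.7703)] / [1 - (-0.7703)(-0.7703)]
         = 0.10313791 / 0.40663791 = 0.253636.
  Update: phi_21 = phi_11 - phi_22 phi_11 = -0.7703 - (0.253636)(-0.7703) = -0.574924.
Step k = 3:
  phi_33 = [rho(3) - phi_21 rho(2) - phi_22 rho(1)] / [1 - phi_21 rho(1) - phi_22 rho(2)]
    numerator   = -0.6434 - (-0.574924)(0.6965) - (0.253636)(-0.7703) = -0.04758955
    denominator = 1 - (-0.574924)(-0.7703) - (0.253636)(0.6965) = 0.38047845
  phi_33 = -0.04758955 / 0.38047845 = -0.1251.
Therefore phi_{33} = -0.1251.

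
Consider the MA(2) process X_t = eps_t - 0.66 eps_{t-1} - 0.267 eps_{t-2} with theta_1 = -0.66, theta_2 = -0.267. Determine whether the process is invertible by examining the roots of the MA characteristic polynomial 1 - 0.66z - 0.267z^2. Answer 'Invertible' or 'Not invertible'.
\text{Invertible}

The MA(q) characteristic polynomial is P(z) = 1 - 0.66z - 0.267z^2.
Invertibility requires all roots to lie outside the unit circle, i.e. |z| > 1 for every root.
Set 1 + (-0.66) z + (-0.267) z^2 = 0, i.e. a z^2 + b z + c = 0 with a = -0.267, b = -0.66, c = 1.
Discriminant D = b^2 - 4ac = (-0.66)^2 - 4*(-0.267)*1 = 0.4356 - (-1.068) = 1.5036.
D >= 0, so the roots are real: z = (-b +/- sqrt(D)) / (2a) = (0.66 +/- 1.226214) / (-0.534).
  z_1 = (0.66 + 1.226214) / (-0.534) = -3.5322,   |z_1| = 3.5322.
  z_2 = (0.66 - 1.226214) / (-0.534) = 1.0603,   |z_2| = 1.0603.
Moduli of all roots: 3.5322, 1.0603.
All moduli strictly greater than 1? Yes.
Verdict: Invertible.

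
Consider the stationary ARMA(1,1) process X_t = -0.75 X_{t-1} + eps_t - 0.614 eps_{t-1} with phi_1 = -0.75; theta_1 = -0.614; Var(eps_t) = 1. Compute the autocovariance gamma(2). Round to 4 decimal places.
\gamma(2) = 3.4151

Multiply the model equation by X_{t-k} and take expectations. With theta_0 = psi_0 = 1 and psi_j the MA(infinity) weights, this gives
  gamma(k) - sum_i phi_i gamma(k-i) = c_k,
  c_k = sigma^2 * sum_{j=k..q} theta_j psi_{j-k}   (c_k = 0 for k > q),
using gamma(-m) = gamma(m).
psi-weights needed (psi_j = theta_j + sum_i phi_i psi_{j-i}):
  psi_1 = theta_1 + phi_1 = -0.614 + (-0.75) = -1.364
Right-hand sides:
  c_0 = sigma^2 (1 + theta_1 psi_1) = 1 * (1 + (-0.614)(-1.364)) = 1 * 1.837496 = 1.837496
  c_1 = sigma^2 theta_1 = 1 * (-0.614) = -0.614
  c_2 = 0
Equations for k = 0 and k = 1 (AR order 1):
  gamma(0) = phi_1 gamma(1) + c_0
  gamma(1) = phi_1 gamma(0) + c_1
Substituting the second into the first: gamma(0) (1 - phi_1^2) = c_0 + phi_1 c_1, so
  gamma(0) = (c_0 + phi_1 c_1) / (1 - phi_1^2) = (1.837496 + (-0.75)(-0.614)) / (1 - (-0.75)^2) = 2.297996 / 0.4375 = 5.252562.
  gamma(1) = phi_1 gamma(0) + c_1 = (-0.75)(5.252562) + (-0.614) = -4.553422.
For k = 2 (> q): gamma(2) = phi_1 gamma(1) = (-0.75)(-4.553422) = 3.415066.
Therefore gamma(2) = 3.4151 (to 4 decimal places).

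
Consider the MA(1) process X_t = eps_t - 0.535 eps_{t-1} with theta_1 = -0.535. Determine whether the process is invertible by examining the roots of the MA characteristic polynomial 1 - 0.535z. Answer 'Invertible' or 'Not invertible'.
\text{Invertible}

The MA(q) characteristic polynomial is P(z) = 1 - 0.535z.
Invertibility requires all roots to lie outside the unit circle, i.e. |z| > 1 for every root.
This is linear in z: 1 + (-0.535) z = 0  =>  z = -1/(-0.535) = 1.869159,  |z| = 1.869159.
Moduli of all roots: 1.8692.
All moduli strictly greater than 1? Yes.
Verdict: Invertible.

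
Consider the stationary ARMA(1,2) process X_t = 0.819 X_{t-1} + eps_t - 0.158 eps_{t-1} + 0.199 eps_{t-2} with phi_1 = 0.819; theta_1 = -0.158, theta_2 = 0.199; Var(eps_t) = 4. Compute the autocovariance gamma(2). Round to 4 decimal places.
\gamma(2) = 9.0315

Multiply the model equation by X_{t-k} and take expectations. With theta_0 = psi_0 = 1 and psi_j the MA(infinity) weights, this gives
  gamma(k) - sum_i phi_i gamma(k-i) = c_k,
  c_k = sigma^2 * sum_{j=k..q} theta_j psi_{j-k}   (c_k = 0 for k > q),
using gamma(-m) = gamma(m).
psi-weights needed (psi_j = theta_j + sum_i phi_i psi_{j-i}):
  psi_1 = theta_1 + phi_1 = -0.158 + (0.819) = 0.661
  psi_2 = theta_2 + phi_1 psi_1 = 0.199 + (0.819)(0.661) = 0.740359
Right-hand sides:
  c_0 = sigma^2 (1 + theta_1 psi_1 + theta_2 psi_2) = 4 * (1 + (-0.158)(0.661) + (0.199)(0.740359)) = 4 * 1.042893 = 4.171574
  c_1 = sigma^2 (theta_1 + theta_2 psi_1) = 4 * (-0.158 + (0.199)(0.661)) = -0.105844
  c_2 = sigma^2 theta_2 = 4 * (0.199) = 0.796
Equations for k = 0 and k = 1 (AR order 1):
  gamma(0) = phi_1 gamma(1) + c_0
  gamma(1) = phi_1 gamma(0) + c_1
Substituting the second into the first: gamma(0) (1 - phi_1^2) = c_0 + phi_1 c_1, so
  gamma(0) = (c_0 + phi_1 c_1) / (1 - phi_1^2) = (4.171574 + (0.819)(-0.105844)) / (1 - (0.819)^2) = 4.084888 / 0.329239 = 12.407058.
  gamma(1) = phi_1 gamma(0) + c_1 = (0.819)(12.407058) + (-0.105844) = 10.055537.
For k = 2: gamma(2) = phi_1 gamma(1) + c_2
  = (0.819)(10.055537) + (0.796) = 9.031485.
Therefore gamma(2) = 9.0315 (to 4 decimal places).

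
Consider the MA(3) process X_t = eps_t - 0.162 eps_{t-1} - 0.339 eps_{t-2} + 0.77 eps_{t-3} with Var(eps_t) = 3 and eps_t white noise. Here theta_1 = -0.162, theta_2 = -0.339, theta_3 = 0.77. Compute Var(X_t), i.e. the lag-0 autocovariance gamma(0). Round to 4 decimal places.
\gamma(0) = 5.2022

For an MA(q) process X_t = eps_t + sum_i theta_i eps_{t-i} with
Var(eps_t) = sigma^2, the variance is
  gamma(0) = sigma^2 * (1 + sum_i theta_i^2).
  sum_i theta_i^2 = (-0.162)^2 + (-0.339)^2 + (0.77)^2 = 0.026244 + 0.114921 + 0.5929 = 0.734065.
  gamma(0) = 3 * (1 + 0.734065) = 3 * 1.734065 = 5.202195, which rounds to 5.2022.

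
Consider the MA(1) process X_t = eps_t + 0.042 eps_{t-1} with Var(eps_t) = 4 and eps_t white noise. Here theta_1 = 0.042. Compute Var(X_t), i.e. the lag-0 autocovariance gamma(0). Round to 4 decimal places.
\gamma(0) = 4.0071

For an MA(q) process X_t = eps_t + sum_i theta_i eps_{t-i} with
Var(eps_t) = sigma^2, the variance is
  gamma(0) = sigma^2 * (1 + sum_i theta_i^2).
  sum_i theta_i^2 = (0.042)^2 = 0.001764.
  gamma(0) = 4 * (1 + 0.001764) = 4 * 1.001764 = 4.007056, which rounds to 4.0071.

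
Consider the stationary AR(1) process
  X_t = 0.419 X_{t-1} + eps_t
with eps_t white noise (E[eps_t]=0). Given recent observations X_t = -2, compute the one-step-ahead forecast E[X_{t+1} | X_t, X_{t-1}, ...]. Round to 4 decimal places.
E[X_{t+1} \mid \mathcal F_t] = -0.8380

For an AR(p) model X_t = c + sum_i phi_i X_{t-i} + eps_t, the
one-step-ahead conditional mean is
  E[X_{t+1} | X_t, ...] = c + sum_i phi_i X_{t+1-i}.
Substitute known values:
  E[X_{t+1} | ...] = (0.419) * (-2)
                   = -0.8380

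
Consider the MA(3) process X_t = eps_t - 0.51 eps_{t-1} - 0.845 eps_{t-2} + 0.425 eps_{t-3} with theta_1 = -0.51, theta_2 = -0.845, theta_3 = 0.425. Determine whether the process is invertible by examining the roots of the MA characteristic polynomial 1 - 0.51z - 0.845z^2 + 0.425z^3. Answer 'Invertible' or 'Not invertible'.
\text{Invertible}

The MA(q) characteristic polynomial is P(z) = 1 - 0.51z - 0.845z^2 + 0.425z^3.
Invertibility requires all roots to lie outside the unit circle, i.e. |z| > 1 for every root.
Degree 3: look for a simple real root z0 first, then factor out (1 - z/z0) and solve the remaining quadratic.
Testing z0 = 2: P(2) = 1 + (-0.51)(2) + (-0.845)(2)^2 + (0.425)(2)^3
  = 1 + (-1.02) + (-3.38) + (3.4) = 0.  So z_0 = 2 is a root, |z_0| = 2.
Divide out the factor (1 - 0.5 z) = (1 - z/z0) (since 1/z0 = 0.5):
  P(z) = (1 - 0.5 z)(1 + (-0.01) z + (-0.85) z^2)
  [check: z-coef -0.01 - (0.5) = -0.51; z^2-coef -0.85 - (0.5)(-0.01) = -0.845; z^3-coef -(0.5)(-0.85) = 0.425.]
Remaining roots from the quadratic factor 1 + (-0.01) z + (-0.85) z^2:
  Set 1 + (-0.01) z + (-0.85) z^2 = 0, i.e. a z^2 + b z + c = 0 with a = -0.85, b = -0.01, c = 1.
  Discriminant D = b^2 - 4ac = (-0.01)^2 - 4*(-0.85)*1 = 0.0001 - (-3.4) = 3.4001.
  D >= 0, so the roots are real: z = (-b +/- sqrt(D)) / (2a) = (0.01 +/- 1.843936) / (-1.7).
    z_1 = (0.01 + 1.843936) / (-1.7) = -1.0906,   |z_1| = 1.0906.
    z_2 = (0.01 - 1.843936) / (-1.7) = 1.0788,   |z_2| = 1.0788.
Moduli of all roots: 2.0000, 1.0906, 1.0788.
All moduli strictly greater than 1? Yes.
Verdict: Invertible.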